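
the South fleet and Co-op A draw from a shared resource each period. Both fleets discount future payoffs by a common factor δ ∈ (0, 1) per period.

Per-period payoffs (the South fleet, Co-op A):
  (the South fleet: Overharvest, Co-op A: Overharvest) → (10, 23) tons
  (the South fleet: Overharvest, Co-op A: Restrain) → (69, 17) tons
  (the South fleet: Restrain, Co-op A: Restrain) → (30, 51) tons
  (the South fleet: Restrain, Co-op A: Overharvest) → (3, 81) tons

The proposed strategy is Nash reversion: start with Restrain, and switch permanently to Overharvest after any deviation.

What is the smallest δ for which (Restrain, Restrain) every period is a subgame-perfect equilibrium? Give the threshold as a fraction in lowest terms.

39/59

For the South fleet: deviation gain 69−30 = 39, per-period punishment loss 30−10 = 20. IC gives δ ≥ 39/59.
For Co-op A: gain 30, loss 28 per period, so δ ≥ 30/58 = 15/29.
The tighter constraint is the South fleet's, so cooperation needs δ ≥ 39/59.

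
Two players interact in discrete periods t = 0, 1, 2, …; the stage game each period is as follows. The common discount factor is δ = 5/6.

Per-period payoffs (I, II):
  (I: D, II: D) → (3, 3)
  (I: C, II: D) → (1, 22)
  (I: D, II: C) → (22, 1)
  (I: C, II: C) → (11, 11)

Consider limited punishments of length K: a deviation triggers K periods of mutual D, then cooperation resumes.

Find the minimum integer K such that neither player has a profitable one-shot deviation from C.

2

Need Σ_{k=1}^{K} δ^k ≥ (22−11)/(11−3) = 1.3750 at δ = 5/6.
At K = 1 the sum is 0.8333 < 1.3750; at K = 2 it is 1.5278 ≥ 1.3750.
So the minimum punishment length is K = 2.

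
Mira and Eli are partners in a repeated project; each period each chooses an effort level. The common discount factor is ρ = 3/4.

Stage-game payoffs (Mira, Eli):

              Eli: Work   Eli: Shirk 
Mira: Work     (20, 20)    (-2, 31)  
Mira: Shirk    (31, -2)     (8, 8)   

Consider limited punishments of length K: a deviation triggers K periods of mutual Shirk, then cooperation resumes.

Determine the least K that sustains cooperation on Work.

IC: ρ(1−ρ^K)/(1−ρ) ≥ (31−20)/(20−8) = 11/12.
With ρ = 3/4: need 1 − ρ^K ≥ 11/12·(1−3/4)/(3/4), i.e. ρ^K ≤ 0.6944.
Since (3/4)^1 = 0.7500 and (3/4)^2 = 0.5625, the smallest such K is 2.

2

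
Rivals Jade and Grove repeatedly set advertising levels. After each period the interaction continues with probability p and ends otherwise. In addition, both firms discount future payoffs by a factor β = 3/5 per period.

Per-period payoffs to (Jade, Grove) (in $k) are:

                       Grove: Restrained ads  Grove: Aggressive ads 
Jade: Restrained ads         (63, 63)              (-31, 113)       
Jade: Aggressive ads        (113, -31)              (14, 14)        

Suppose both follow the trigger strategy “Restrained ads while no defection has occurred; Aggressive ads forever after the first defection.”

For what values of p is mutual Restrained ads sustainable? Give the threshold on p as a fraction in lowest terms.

250/297

Expected continuation weight on next period's payoff is β·p = 3/5·p, which plays the role of the discount factor.
Cooperation requires 3/5·p ≥ (113−63)/(113−14) = 50/99, hence p ≥ 250/297.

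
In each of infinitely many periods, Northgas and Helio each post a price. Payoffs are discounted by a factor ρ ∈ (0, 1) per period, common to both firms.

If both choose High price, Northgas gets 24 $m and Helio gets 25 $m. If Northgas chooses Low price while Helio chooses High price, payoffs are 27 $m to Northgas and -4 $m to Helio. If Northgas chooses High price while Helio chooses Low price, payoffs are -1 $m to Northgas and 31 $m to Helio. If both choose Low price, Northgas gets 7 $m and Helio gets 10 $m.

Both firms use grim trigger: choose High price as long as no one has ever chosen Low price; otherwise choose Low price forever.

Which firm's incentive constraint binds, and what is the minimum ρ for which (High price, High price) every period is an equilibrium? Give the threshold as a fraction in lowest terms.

Helio; ρ ≥ 2/7

For Northgas: deviation gain 27−24 = 3, per-period punishment loss 24−7 = 17. IC gives ρ ≥ 3/20.
For Helio: gain 6, loss 15 per period, so ρ ≥ 6/21 = 2/7.
The tighter constraint is Helio's, so cooperation needs ρ ≥ 2/7.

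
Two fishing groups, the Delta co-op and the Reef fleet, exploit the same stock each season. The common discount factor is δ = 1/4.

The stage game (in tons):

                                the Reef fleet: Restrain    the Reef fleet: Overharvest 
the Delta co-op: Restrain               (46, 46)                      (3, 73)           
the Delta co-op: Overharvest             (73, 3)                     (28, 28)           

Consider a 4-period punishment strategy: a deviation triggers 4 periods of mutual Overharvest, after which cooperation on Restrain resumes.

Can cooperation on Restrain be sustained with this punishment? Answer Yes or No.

A one-shot deviation gives 73 now, then 28 for 4 periods, then back to 46.
Gain from deviating: (73−46) today; loss: (46−28) in each of the next 4 periods.
No-deviation condition: (46−28)(δ+…+δ^4) ≥ 73−46, i.e. δ+…+δ^4 ≥ 3/2.
At δ = 1/4: δ+…+δ^4 = 0.3320 < 1.5000.
So cooperation is not sustainable.

No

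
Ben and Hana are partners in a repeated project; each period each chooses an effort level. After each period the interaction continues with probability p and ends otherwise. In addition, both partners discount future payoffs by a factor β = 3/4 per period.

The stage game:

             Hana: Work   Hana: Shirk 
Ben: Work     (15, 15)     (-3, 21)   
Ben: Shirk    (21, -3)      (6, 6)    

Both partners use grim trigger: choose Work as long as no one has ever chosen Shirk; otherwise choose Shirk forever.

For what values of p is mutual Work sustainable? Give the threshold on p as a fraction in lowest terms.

With continuation probability p and discount β, the effective per-period discount factor is βp.
Grim-trigger IC: βp ≥ (21−15)/(21−6) = 2/5.
So p ≥ (2/5)/(3/4) = 8/15.

8/15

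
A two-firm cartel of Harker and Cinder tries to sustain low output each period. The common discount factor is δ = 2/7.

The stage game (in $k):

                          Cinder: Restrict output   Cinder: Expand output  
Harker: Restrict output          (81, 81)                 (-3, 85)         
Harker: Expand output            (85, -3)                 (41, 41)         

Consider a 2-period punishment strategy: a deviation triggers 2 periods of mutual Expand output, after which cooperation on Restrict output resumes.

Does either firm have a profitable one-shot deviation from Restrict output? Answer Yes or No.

No

IC: δ+…+δ^2 ≥ (85−81)/(81−41) = 1/10.
At δ = 2/7: partial sum = 0.3673 ≥ 0.1000. Cooperation sustainable.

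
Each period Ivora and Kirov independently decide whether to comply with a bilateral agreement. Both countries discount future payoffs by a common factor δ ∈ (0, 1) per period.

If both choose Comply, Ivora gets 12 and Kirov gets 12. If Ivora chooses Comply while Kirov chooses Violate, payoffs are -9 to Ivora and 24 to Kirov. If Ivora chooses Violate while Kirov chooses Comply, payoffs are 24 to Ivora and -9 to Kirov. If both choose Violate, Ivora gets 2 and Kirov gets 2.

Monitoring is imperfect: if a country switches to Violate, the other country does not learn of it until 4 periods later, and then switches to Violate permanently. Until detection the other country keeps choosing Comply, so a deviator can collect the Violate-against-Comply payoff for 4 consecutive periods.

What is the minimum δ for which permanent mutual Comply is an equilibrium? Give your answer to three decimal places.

Deviating for the 4 undetected periods gains 24−12 = 12 per period over cooperation, then loses 12−2 = 10 per period forever once punishment starts.
Gain: 12(1 + δ + … + δ^3); loss: 10·δ^4/(1−δ).
No profitable deviation ⇔ 12(1−δ^4) ≤ 10·δ^4, i.e. δ^4 ≥ 12/(12+10) = 6/11.
Hence δ ≥ (6/11)^(1/4) ≈ 0.859.

0.859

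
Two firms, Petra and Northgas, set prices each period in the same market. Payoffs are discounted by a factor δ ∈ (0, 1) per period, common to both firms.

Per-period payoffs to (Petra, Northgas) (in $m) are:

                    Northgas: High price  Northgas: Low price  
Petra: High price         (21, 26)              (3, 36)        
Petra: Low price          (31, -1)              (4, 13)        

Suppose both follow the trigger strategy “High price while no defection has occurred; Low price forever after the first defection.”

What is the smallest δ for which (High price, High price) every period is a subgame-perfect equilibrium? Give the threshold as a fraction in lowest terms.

Petra: cooperation gives 21 each period; deviation gives 31 once then 4 forever.
  21/(1−δ) ≥ 31 + 4δ/(1−δ) ⇒ δ ≥ 10/27.
Northgas: cooperation gives 26 each period; deviation gives 36 once then 13 forever.
  δ ≥ 10/23.
Both must hold, so the binding constraint is Northgas's: δ ≥ 10/23.

10/23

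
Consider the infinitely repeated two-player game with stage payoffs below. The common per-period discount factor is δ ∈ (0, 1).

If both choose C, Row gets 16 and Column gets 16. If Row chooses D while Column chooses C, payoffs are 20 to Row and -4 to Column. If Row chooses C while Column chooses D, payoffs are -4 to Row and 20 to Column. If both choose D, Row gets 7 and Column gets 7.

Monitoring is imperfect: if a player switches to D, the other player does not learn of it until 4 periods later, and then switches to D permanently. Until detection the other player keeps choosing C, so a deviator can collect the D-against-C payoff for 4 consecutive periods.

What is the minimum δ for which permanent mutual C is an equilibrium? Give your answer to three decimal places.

0.745

The best deviation is to choose D for all 4 undetected periods, earning 20 each, then 7 forever once detected.
Deviation value: 20(1−δ^4)/(1−δ) + 7δ^4/(1−δ); cooperation value: 16/(1−δ).
IC: 16 ≥ 20(1−δ^4) + 7δ^4 = 20 − 13δ^4.
So δ^4 ≥ 4/13, giving δ ≥ (4/13)^(1/4) ≈ 0.745.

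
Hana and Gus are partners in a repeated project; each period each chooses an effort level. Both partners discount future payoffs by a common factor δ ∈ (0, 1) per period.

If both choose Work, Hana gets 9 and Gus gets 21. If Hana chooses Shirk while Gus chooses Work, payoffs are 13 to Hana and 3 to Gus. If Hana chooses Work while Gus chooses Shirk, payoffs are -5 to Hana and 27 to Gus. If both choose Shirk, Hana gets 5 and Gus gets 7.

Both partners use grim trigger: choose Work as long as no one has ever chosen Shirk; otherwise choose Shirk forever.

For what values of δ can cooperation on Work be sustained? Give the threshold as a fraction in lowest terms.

1/2

Hana: cooperation gives 9 each period; deviation gives 13 once then 5 forever.
  9/(1−δ) ≥ 13 + 5δ/(1−δ) ⇒ δ ≥ 4/8 = 1/2.
Gus: cooperation gives 21 each period; deviation gives 27 once then 7 forever.
  δ ≥ 6/20 = 3/10.
Both must hold, so the binding constraint is Hana's: δ ≥ 1/2.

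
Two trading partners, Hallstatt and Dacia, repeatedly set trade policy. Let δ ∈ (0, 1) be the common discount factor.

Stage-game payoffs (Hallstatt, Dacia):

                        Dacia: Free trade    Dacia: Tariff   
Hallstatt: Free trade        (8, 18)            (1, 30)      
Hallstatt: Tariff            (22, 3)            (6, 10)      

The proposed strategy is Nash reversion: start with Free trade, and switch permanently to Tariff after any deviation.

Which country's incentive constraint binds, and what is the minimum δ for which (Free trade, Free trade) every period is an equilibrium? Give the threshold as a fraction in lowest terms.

For Hallstatt: deviation gain 22−8 = 14, per-period punishment loss 8−6 = 2. IC gives δ ≥ 14/16 = 7/8.
For Dacia: gain 12, loss 8 per period, so δ ≥ 12/20 = 3/5.
The tighter constraint is Hallstatt's, so cooperation needs δ ≥ 7/8.

Hallstatt; δ ≥ 7/8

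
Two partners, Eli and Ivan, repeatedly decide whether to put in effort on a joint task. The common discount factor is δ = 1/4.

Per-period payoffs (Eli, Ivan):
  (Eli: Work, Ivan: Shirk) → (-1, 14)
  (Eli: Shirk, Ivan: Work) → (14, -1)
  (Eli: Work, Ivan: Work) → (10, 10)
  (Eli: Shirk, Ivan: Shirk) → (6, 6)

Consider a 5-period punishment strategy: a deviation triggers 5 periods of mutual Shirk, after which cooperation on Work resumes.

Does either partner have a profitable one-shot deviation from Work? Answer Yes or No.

Yes

A one-shot deviation gives 14 now, then 6 for 5 periods, then back to 10.
Gain from deviating: (14−10) today; loss: (10−6) in each of the next 5 periods.
No-deviation condition: (10−6)(δ+…+δ^5) ≥ 14−10, i.e. δ+…+δ^5 ≥ 1.
At δ = 1/4: δ+…+δ^5 = 0.3330 < 1.0000.
So cooperation is not sustainable.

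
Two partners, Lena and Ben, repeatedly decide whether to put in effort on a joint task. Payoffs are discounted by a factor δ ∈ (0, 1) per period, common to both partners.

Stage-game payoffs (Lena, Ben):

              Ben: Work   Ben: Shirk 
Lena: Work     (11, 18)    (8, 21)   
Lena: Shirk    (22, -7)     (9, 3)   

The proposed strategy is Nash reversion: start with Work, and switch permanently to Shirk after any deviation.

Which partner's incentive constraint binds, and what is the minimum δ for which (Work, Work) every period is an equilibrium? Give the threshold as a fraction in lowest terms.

For Lena: deviation gain 22−11 = 11, per-period punishment loss 11−9 = 2. IC gives δ ≥ 11/13.
For Ben: gain 3, loss 15 per period, so δ ≥ 3/18 = 1/6.
The tighter constraint is Lena's, so cooperation needs δ ≥ 11/13.

Lena; δ ≥ 11/13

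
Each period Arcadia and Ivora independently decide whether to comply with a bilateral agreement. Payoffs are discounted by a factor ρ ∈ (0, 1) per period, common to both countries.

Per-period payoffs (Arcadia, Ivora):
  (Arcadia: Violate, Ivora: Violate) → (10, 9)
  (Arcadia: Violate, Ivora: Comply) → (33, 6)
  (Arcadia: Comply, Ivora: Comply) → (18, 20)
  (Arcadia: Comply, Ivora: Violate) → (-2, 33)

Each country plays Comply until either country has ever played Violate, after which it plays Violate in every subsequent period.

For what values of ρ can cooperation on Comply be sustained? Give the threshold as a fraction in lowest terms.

Arcadia's threshold: (33−18)/(33−10) = 15/23.
Ivora's threshold: (33−20)/(33−9) = 13/24.
15/23 > 13/24, so Arcadia binds and ρ* = 15/23.

15/23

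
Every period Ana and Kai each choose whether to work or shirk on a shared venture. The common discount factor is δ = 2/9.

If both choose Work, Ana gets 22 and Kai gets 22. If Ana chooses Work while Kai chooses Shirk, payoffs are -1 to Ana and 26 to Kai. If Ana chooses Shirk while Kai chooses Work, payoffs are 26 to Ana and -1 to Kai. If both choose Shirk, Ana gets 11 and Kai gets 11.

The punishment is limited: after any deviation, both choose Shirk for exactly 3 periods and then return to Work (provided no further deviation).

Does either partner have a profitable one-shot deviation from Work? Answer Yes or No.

A one-shot deviation gives 26 now, then 11 for 3 periods, then back to 22.
Gain from deviating: (26−22) today; loss: (22−11) in each of the next 3 periods.
No-deviation condition: (22−11)(δ+…+δ^3) ≥ 26−22, i.e. δ+…+δ^3 ≥ 4/11.
At δ = 2/9: δ+…+δ^3 = 0.2826 < 0.3636.
So cooperation is not sustainable.

Yes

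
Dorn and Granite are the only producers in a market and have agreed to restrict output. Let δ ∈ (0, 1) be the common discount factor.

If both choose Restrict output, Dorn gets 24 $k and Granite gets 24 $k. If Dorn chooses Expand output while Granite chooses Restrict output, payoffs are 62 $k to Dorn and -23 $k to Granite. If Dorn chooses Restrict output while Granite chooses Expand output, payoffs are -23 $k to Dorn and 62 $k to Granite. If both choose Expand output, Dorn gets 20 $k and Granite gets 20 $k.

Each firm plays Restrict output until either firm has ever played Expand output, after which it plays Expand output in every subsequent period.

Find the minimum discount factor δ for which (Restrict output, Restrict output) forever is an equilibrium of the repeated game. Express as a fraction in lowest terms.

19/21

24/(1−δ) ≥ 62 + 20δ/(1−δ)
24 ≥ 62 − 42δ
δ ≥ 38/42 = 19/21.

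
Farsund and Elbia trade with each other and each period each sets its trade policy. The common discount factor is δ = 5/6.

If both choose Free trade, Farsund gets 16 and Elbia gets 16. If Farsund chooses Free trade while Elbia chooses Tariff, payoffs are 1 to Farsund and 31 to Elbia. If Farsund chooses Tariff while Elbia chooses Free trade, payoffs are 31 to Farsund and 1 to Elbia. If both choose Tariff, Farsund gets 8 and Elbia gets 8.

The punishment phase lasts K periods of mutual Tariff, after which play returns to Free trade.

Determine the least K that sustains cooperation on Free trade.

Need Σ_{k=1}^{K} δ^k ≥ (31−16)/(16−8) = 1.8750 at δ = 5/6.
At K = 2 the sum is 1.5278 < 1.8750; at K = 3 it is 2.1065 ≥ 1.8750.
So the minimum punishment length is K = 3.

3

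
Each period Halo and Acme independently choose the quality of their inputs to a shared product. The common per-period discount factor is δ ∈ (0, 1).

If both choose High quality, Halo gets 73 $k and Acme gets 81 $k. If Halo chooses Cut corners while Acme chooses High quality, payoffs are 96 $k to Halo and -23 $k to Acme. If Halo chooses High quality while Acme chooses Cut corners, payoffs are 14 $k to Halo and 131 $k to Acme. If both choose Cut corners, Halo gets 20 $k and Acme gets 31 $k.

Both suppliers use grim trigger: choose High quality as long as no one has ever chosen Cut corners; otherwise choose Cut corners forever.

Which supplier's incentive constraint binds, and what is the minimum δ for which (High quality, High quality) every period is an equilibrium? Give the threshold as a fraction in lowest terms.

Halo's threshold: (96−73)/(96−20) = 23/76.
Acme's threshold: (131−81)/(131−31) = 1/2.
23/76 < 1/2, so Acme binds and δ* = 1/2.

Acme; δ ≥ 1/2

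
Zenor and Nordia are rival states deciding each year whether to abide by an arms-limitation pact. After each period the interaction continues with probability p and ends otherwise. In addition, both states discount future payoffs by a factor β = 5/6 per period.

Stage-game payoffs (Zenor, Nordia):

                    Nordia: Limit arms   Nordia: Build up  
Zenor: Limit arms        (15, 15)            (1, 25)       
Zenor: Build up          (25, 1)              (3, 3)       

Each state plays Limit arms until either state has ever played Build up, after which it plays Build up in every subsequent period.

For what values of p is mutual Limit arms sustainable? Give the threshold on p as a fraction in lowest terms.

Expected continuation weight on next period's payoff is β·p = 5/6·p, which plays the role of the discount factor.
Cooperation requires 5/6·p ≥ (25−15)/(25−3) = 5/11, hence p ≥ 6/11.

6/11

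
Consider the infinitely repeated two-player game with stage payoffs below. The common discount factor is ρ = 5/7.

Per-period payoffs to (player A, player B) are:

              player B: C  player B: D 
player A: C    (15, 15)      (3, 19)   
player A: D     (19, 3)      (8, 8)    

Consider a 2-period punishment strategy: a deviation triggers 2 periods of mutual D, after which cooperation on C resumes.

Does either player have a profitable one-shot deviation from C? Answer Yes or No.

No

A one-shot deviation gives 19 now, then 8 for 2 periods, then back to 15.
Gain from deviating: (19−15) today; loss: (15−8) in each of the next 2 periods.
No-deviation condition: (15−8)(ρ+…+ρ^2) ≥ 19−15, i.e. ρ+…+ρ^2 ≥ 4/7.
At ρ = 5/7: ρ+…+ρ^2 = 1.2245 ≥ 0.5714.
So cooperation is sustainable.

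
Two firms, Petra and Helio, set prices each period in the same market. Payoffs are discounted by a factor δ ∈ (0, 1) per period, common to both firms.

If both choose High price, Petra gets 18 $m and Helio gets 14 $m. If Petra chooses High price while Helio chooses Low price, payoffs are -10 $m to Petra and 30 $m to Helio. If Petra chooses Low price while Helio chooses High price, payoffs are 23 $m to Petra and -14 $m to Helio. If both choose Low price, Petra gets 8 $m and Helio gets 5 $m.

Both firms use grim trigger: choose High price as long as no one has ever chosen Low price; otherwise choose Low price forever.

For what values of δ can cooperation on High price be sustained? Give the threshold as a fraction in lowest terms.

16/25

Petra: cooperation gives 18 each period; deviation gives 23 once then 8 forever.
  18/(1−δ) ≥ 23 + 8δ/(1−δ) ⇒ δ ≥ 5/15 = 1/3.
Helio: cooperation gives 14 each period; deviation gives 30 once then 5 forever.
  δ ≥ 16/25.
Both must hold, so the binding constraint is Helio's: δ ≥ 16/25.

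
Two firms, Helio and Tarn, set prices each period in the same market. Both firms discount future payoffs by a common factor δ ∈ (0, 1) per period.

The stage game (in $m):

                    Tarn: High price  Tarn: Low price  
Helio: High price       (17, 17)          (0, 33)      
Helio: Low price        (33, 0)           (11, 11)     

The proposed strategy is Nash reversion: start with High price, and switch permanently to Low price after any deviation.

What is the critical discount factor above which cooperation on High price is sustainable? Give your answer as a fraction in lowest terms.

One-period gain from deviating is 33 − 17 = 16. The loss is 17 − 11 = 6 in every subsequent period, with present value 6·δ/(1−δ).
Deviation is unprofitable when 6·δ/(1−δ) ≥ 16, i.e. δ/(1−δ) ≥ 8/3.
Equivalently δ ≥ 16/(16+6) = 8/11.

8/11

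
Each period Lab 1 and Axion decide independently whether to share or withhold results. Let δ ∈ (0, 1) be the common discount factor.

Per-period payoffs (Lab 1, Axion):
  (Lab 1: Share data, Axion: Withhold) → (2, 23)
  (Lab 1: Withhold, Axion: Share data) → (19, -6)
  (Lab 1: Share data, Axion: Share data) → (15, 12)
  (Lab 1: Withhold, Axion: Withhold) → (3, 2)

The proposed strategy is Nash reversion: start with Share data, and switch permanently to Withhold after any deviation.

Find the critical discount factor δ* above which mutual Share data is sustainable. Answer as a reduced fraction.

11/21

Lab 1: cooperation gives 15 each period; deviation gives 19 once then 3 forever.
  15/(1−δ) ≥ 19 + 3δ/(1−δ) ⇒ δ ≥ 4/16 = 1/4.
Axion: cooperation gives 12 each period; deviation gives 23 once then 2 forever.
  δ ≥ 11/21.
Both must hold, so the binding constraint is Axion's: δ ≥ 11/21.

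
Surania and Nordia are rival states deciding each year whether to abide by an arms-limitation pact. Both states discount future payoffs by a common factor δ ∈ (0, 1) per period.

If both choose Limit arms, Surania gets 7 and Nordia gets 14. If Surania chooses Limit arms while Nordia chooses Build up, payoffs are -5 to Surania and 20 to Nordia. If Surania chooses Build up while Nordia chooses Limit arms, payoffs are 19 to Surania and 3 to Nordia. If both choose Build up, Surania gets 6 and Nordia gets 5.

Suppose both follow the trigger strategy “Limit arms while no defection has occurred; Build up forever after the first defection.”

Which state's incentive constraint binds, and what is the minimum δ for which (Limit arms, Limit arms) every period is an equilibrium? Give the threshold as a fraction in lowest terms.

Surania; δ ≥ 12/13

Surania: cooperation gives 7 each period; deviation gives 19 once then 6 forever.
  7/(1−δ) ≥ 19 + 6δ/(1−δ) ⇒ δ ≥ 12/13.
Nordia: cooperation gives 14 each period; deviation gives 20 once then 5 forever.
  δ ≥ 6/15 = 2/5.
Both must hold, so the binding constraint is Surania's: δ ≥ 12/13.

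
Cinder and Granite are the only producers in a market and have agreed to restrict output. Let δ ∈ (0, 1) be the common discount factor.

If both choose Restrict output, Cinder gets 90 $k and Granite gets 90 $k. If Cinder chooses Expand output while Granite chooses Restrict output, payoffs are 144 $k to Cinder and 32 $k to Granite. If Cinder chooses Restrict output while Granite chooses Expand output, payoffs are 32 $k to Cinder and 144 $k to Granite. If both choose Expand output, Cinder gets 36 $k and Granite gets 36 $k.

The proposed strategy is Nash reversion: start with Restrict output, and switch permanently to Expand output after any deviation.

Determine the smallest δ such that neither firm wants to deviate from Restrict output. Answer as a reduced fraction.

90/(1−δ) ≥ 144 + 36δ/(1−δ)
90 ≥ 144 − 108δ
δ ≥ 54/108 = 1/2.

1/2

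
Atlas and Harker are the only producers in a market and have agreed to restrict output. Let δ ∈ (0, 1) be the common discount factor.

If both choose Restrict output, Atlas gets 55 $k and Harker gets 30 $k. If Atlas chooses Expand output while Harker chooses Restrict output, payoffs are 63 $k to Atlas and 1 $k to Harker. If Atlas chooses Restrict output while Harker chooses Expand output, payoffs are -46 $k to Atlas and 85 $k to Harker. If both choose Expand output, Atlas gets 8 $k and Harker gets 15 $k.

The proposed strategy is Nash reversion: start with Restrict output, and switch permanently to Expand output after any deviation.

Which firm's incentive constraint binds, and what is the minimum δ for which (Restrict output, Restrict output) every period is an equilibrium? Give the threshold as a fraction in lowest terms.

For Atlas: deviation gain 63−55 = 8, per-period punishment loss 55−8 = 47. IC gives δ ≥ 8/55.
For Harker: gain 55, loss 15 per period, so δ ≥ 55/70 = 11/14.
The tighter constraint is Harker's, so cooperation needs δ ≥ 11/14.

Harker; δ ≥ 11/14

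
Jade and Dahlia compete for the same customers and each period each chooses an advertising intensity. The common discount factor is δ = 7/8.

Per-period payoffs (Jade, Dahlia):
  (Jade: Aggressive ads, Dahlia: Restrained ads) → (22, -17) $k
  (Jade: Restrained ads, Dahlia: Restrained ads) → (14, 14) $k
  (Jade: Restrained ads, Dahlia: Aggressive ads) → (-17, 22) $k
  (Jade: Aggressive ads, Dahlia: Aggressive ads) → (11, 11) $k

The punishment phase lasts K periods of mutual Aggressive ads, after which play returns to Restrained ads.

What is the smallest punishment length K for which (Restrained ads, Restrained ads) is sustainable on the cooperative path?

4

IC: δ(1−δ^K)/(1−δ) ≥ (22−14)/(14−11) = 8/3.
With δ = 7/8: need 1 − δ^K ≥ 8/3·(1−7/8)/(7/8), i.e. δ^K ≤ 0.6190.
Since (7/8)^3 = 0.6699 and (7/8)^4 = 0.5862, the smallest such K is 4.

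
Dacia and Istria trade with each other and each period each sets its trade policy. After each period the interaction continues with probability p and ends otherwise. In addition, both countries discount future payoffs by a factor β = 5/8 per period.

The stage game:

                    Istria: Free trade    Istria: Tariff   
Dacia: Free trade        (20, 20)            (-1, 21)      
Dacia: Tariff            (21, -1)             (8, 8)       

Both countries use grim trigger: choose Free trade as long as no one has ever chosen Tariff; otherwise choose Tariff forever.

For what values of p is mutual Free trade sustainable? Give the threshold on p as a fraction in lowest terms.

8/65

Expected continuation weight on next period's payoff is β·p = 5/8·p, which plays the role of the discount factor.
Cooperation requires 5/8·p ≥ (21−20)/(21−8) = 1/13, hence p ≥ 8/65.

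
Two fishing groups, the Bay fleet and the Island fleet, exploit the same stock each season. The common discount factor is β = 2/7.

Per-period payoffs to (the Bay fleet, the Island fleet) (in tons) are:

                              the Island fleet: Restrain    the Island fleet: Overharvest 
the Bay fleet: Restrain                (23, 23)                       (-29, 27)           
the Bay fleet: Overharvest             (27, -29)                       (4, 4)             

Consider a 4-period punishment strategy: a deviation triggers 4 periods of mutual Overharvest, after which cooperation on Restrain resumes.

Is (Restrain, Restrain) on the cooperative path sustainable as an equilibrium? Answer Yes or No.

Yes

IC: β+…+β^4 ≥ (27−23)/(23−4) = 4/19.
At β = 2/7: partial sum = 0.3973 ≥ 0.2105. Cooperation sustainable.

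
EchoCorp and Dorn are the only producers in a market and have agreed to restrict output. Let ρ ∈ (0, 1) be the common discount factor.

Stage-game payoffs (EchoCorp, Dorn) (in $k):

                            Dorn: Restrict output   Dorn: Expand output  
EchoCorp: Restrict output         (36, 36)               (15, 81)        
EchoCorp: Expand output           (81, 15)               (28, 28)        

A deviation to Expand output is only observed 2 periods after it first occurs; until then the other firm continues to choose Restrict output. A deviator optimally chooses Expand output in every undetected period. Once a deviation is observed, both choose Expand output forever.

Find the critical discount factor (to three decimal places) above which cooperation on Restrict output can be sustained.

Deviating for the 2 undetected periods gains 81−36 = 45 per period over cooperation, then loses 36−28 = 8 per period forever once punishment starts.
Gain: 45(1 + ρ + … + ρ^1); loss: 8·ρ^2/(1−ρ).
No profitable deviation ⇔ 45(1−ρ^2) ≤ 8·ρ^2, i.e. ρ^2 ≥ 45/(45+8) = 45/53.
Hence ρ ≥ (45/53)^(1/2) ≈ 0.921.

0.921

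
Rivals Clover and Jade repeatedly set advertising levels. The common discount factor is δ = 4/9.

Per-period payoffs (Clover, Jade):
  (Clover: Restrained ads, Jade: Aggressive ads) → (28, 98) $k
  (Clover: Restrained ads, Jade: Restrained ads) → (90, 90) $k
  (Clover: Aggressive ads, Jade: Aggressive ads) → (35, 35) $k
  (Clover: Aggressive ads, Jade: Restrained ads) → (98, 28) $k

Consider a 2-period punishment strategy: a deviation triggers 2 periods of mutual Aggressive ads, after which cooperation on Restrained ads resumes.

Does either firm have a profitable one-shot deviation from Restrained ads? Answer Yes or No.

IC: δ+…+δ^2 ≥ (98−90)/(90−35) = 8/55.
At δ = 4/9: partial sum = 0.6420 ≥ 0.1455. Cooperation sustainable.

No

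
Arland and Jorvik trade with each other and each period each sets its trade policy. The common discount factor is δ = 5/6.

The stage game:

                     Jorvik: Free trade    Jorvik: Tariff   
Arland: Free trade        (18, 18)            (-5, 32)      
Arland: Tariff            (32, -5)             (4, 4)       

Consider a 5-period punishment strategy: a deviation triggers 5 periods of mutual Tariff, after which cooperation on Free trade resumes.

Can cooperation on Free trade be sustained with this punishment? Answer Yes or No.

Yes

IC: δ+…+δ^5 ≥ (32−18)/(18−4) = 1.
At δ = 5/6: partial sum = 2.9906 ≥ 1.0000. Cooperation sustainable.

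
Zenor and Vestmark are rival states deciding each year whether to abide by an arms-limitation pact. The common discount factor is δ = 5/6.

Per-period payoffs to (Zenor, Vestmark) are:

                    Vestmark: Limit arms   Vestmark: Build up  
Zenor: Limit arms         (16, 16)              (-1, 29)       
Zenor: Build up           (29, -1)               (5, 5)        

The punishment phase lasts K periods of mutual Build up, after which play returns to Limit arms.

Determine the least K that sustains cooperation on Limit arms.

IC: δ(1−δ^K)/(1−δ) ≥ (29−16)/(16−5) = 13/11.
With δ = 5/6: need 1 − δ^K ≥ 13/11·(1−5/6)/(5/6), i.e. δ^K ≤ 0.7636.
Since (5/6)^1 = 0.8333 and (5/6)^2 = 0.6944, the smallest such K is 2.

2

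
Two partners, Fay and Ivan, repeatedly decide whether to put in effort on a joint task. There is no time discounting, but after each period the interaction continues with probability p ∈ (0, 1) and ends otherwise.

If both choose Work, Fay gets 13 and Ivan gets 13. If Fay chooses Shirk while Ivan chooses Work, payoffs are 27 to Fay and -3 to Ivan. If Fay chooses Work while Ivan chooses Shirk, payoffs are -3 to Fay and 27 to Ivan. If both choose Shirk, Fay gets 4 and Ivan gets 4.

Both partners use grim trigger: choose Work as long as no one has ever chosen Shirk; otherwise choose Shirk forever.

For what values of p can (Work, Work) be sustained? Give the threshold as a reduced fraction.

14/23

With no time discounting, the continuation probability p plays the role of the discount factor.
Grim-trigger IC: 13/(1−p) ≥ 27 + 4p/(1−p) ⇒ p ≥ (27−13)/(27−4) = 14/23.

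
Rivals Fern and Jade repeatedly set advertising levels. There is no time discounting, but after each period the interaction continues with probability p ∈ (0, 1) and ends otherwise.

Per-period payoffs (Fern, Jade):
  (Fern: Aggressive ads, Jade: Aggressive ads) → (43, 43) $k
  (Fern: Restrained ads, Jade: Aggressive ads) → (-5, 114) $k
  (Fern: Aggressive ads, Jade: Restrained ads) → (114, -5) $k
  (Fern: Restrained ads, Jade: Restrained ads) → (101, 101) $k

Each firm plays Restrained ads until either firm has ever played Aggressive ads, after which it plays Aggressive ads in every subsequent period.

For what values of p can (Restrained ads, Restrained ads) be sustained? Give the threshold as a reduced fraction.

13/71

Expected cooperation value is 101 + p·101 + p²·101 + … = 101/(1−p); deviation gives 114 + p·43/(1−p).
101 ≥ 114(1−p) + 43p ⇒ 71p ≥ 13 ⇒ p ≥ 13/71.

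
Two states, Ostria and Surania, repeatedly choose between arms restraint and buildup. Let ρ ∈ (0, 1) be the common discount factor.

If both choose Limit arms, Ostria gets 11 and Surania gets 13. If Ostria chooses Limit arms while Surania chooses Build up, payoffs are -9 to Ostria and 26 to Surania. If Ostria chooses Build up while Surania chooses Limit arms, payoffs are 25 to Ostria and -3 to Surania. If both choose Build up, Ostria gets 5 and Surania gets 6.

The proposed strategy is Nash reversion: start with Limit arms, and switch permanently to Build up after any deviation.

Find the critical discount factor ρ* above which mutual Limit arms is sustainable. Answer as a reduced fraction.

Ostria's threshold: (25−11)/(25−5) = 7/10.
Surania's threshold: (26−13)/(26−6) = 13/20.
7/10 > 13/20, so Ostria binds and ρ* = 7/10.

7/10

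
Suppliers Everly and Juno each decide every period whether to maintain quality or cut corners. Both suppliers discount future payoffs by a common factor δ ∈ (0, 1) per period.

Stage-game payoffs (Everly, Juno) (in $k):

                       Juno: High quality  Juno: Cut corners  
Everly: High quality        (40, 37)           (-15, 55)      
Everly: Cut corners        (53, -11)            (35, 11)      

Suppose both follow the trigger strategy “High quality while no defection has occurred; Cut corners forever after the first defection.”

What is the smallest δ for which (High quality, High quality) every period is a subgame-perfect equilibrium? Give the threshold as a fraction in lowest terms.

13/18

Everly's threshold: (53−40)/(53−35) = 13/18.
Juno's threshold: (55−37)/(55−11) = 9/22.
13/18 > 9/22, so Everly binds and δ* = 13/18.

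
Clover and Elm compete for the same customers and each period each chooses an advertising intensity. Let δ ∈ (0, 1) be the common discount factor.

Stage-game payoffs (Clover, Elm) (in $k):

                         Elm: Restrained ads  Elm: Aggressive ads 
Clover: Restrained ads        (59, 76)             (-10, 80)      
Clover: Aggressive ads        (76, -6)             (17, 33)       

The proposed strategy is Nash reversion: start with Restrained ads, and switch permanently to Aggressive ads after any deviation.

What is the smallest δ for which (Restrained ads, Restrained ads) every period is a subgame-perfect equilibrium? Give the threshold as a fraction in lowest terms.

Clover: cooperation gives 59 each period; deviation gives 76 once then 17 forever.
  59/(1−δ) ≥ 76 + 17δ/(1−δ) ⇒ δ ≥ 17/59.
Elm: cooperation gives 76 each period; deviation gives 80 once then 33 forever.
  δ ≥ 4/47.
Both must hold, so the binding constraint is Clover's: δ ≥ 17/59.

17/59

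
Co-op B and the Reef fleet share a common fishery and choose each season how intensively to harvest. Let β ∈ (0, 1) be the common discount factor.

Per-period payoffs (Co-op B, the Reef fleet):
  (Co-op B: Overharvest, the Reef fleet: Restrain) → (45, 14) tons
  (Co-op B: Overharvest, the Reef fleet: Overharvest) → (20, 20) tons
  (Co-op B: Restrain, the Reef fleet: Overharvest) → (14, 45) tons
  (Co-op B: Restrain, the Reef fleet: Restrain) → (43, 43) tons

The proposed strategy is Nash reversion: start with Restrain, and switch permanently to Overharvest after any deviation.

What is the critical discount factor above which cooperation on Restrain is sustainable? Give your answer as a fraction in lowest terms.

Under grim trigger the critical discount factor is (T−C)/(T−P) with T = 45, C = 43, P = 20.
β* = (45−43)/(45−20) = 2/25.

2/25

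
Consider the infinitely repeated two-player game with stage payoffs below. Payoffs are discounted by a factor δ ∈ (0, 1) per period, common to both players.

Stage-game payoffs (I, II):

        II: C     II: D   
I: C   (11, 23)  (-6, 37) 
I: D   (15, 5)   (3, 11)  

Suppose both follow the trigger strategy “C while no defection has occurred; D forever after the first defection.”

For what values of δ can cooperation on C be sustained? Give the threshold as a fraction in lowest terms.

7/13

I: cooperation gives 11 each period; deviation gives 15 once then 3 forever.
  11/(1−δ) ≥ 15 + 3δ/(1−δ) ⇒ δ ≥ 4/12 = 1/3.
II: cooperation gives 23 each period; deviation gives 37 once then 11 forever.
  δ ≥ 14/26 = 7/13.
Both must hold, so the binding constraint is II's: δ ≥ 7/13.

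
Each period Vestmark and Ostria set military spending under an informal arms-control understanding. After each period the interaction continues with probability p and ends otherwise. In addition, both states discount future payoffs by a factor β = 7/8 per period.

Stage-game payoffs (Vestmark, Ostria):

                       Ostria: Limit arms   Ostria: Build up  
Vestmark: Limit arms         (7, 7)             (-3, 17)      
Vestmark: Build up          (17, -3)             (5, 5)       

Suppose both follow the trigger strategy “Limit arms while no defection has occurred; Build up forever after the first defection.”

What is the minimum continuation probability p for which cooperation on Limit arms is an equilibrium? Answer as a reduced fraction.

Expected continuation weight on next period's payoff is β·p = 7/8·p, which plays the role of the discount factor.
Cooperation requires 7/8·p ≥ (17−7)/(17−5) = 5/6, hence p ≥ 20/21.

20/21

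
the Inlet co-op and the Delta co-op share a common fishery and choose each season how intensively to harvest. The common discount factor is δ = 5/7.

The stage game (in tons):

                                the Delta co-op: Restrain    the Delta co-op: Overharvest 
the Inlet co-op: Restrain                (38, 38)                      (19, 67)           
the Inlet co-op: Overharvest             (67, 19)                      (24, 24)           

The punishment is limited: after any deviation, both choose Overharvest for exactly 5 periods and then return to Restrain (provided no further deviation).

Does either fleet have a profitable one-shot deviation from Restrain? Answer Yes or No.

Yes

Comparing payoff streams over the 6 periods until play realigns: cooperate → 38(1+δ+…+δ^5); deviate → 67 + 24(δ+…+δ^5).
Cooperation is sustained iff (38−24)(δ+…+δ^5) ≥ 67−38.
δ+…+δ^5 = 5/7·(1−(5/7)^5)/(1−5/7) = 2.0352, and (67−38)/(38−24) = 2.0714.
2.0352 < 2.0714, so cooperation is not sustainable.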